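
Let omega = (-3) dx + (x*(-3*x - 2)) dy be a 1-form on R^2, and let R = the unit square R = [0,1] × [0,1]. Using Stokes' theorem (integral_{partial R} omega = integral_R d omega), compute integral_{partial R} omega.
integral_(partial R) omega = -5

Stokes: integral_partial_R omega = integral_R d omega with d omega = (∂Q/∂x - ∂P/∂y) dx ∧ dy.
  ∂Q/∂x = -6*x - 2
  ∂P/∂y = 0
  integrand = ∂Q/∂x - ∂P/∂y = -6*x - 2.
Integrating over R: integral_0^1 integral_0^1 (-6*x - 2) dx dy = -5.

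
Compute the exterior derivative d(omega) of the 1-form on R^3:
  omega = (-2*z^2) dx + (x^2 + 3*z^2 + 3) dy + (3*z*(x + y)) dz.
d(omega) = (2*x) dx ∧ dy + (7*z) dx ∧ dz + (-3*z) dy ∧ dz

For a 1-form omega = sum_i f_i dx_i, the exterior derivative is
  d(omega) = sum_{i < j} (∂f_j/∂x_i - ∂f_i/∂x_j) dx_i ∧ dx_j.
  coefficient of dx ∧ dy: ∂f_2/∂x - ∂f_1/∂y = ∂(x^2 + 3*z^2 + 3)/∂x - ∂(-2*z^2)/∂y = 2*x
  coefficient of dx ∧ dz: ∂f_3/∂x - ∂f_1/∂z = ∂(3*z*(x + y))/∂x - ∂(-2*z^2)/∂z = 7*z
  coefficient of dy ∧ dz: ∂f_3/∂y - ∂f_2/∂z = ∂(3*z*(x + y))/∂y - ∂(x^2 + 3*z^2 + 3)/∂z = -3*z
Assembling: d(omega) = (2*x) dx ∧ dy + (7*z) dx ∧ dz + (-3*z) dy ∧ dz.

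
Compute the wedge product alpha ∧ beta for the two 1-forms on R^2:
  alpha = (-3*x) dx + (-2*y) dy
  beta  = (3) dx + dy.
alpha ∧ beta = (-3*x + 6*y) dx ∧ dy

Distribute the wedge, using dx_i ∧ dx_j = -dx_j ∧ dx_i and dx_i ∧ dx_i = 0. For each pair (i, j) with i < j, the coefficient of dx_i ∧ dx_j in alpha ∧ beta is (alpha_i * beta_j - alpha_j * beta_i). Collecting: alpha ∧ beta = (-3*x + 6*y) dx ∧ dy.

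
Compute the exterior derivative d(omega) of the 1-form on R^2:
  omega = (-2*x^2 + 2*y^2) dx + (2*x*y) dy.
d(omega) = (-2*y) dx ∧ dy

For a 1-form omega = sum_i f_i dx_i, the exterior derivative is
  d(omega) = sum_{i < j} (∂f_j/∂x_i - ∂f_i/∂x_j) dx_i ∧ dx_j.
  coefficient of dx ∧ dy: ∂f_2/∂x - ∂f_1/∂y = ∂(2*x*y)/∂x - ∂(-2*x^2 + 2*y^2)/∂y = -2*y
Assembling: d(omega) = (-2*y) dx ∧ dy.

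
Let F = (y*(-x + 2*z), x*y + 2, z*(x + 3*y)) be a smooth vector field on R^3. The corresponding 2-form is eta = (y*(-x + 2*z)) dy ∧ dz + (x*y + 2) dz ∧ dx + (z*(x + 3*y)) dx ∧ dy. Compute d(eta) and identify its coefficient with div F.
d(eta) = (2*x + 2*y) dx ∧ dy ∧ dz; div F = 2*x + 2*y

For a 2-form in R^3 of the form above, applying d gives a 3-form with coefficient ∂P/∂x + ∂Q/∂y + ∂R/∂z:
  ∂P/∂x = -y
  ∂Q/∂y = x
  ∂R/∂z = x + 3*y
Sum = 2*x + 2*y, which is exactly div F.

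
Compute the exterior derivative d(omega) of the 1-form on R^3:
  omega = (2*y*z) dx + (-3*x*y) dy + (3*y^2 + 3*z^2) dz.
d(omega) = (-3*y - 2*z) dx ∧ dy + (-2*y) dx ∧ dz + (6*y) dy ∧ dz

For a 1-form omega = sum_i f_i dx_i, the exterior derivative is
  d(omega) = sum_{i < j} (∂f_j/∂x_i - ∂f_i/∂x_j) dx_i ∧ dx_j.
  coefficient of dx ∧ dy: ∂f_2/∂x - ∂f_1/∂y = ∂(-3*x*y)/∂x - ∂(2*y*z)/∂y = -3*y - 2*z
  coefficient of dx ∧ dz: ∂f_3/∂x - ∂f_1/∂z = ∂(3*y^2 + 3*z^2)/∂x - ∂(2*y*z)/∂z = -2*y
  coefficient of dy ∧ dz: ∂f_3/∂y - ∂f_2/∂z = ∂(3*y^2 + 3*z^2)/∂y - ∂(-3*x*y)/∂z = 6*y
Assembling: d(omega) = (-3*y - 2*z) dx ∧ dy + (-2*y) dx ∧ dz + (6*y) dy ∧ dz.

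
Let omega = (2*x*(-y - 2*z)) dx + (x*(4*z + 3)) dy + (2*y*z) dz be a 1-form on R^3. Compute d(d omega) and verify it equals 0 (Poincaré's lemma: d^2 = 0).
d(d omega) = 0

Step 1: d omega = sum_{i<j} (∂f_j/∂x_i - ∂f_i/∂x_j) dx_i ∧ dx_j:
  coeff of dx ∧ dy: 2*x + 4*z + 3
  coeff of dx ∧ dz: 4*x
  coeff of dy ∧ dz: -4*x + 2*z
Step 2: Apply d again to each 2-form coefficient. The only possible 3-form in R^3 is dx ∧ dy ∧ dz, with coefficient
  ∂(coeff of dy∧dz)/∂x - ∂(coeff of dx∧dz)/∂y + ∂(coeff of dx∧dy)/∂z
  = ∂/∂x (-4*x + 2*z) - ∂/∂y (4*x) + ∂/∂z (2*x + 4*z + 3).
Each of these terms simplifies to sums of mixed partials that cancel in pairs. The result is 0 (by equality of mixed partials for smooth functions — Schwarz / Clairaut).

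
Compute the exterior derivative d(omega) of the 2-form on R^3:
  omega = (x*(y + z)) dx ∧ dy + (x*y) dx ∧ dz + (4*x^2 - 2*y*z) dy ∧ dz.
d(omega) = (8*x) dx ∧ dy ∧ dz

For a 2-form omega = sum_{i<j} g_{ij} dx_i ∧ dx_j, the exterior derivative is
  d(omega) = sum_{i<j} d(g_{ij}) ∧ dx_i ∧ dx_j = sum_{i<j, k} (∂g_{ij}/∂x_k) dx_k ∧ dx_i ∧ dx_j.
Expand each term, using dx_k ∧ dx_i ∧ dx_j = sgn(permutation) dx_{(a)} ∧ dx_{(b)} ∧ dx_{(c)} with (a < b < c) sorted:
  d(x*(y + z)) includes (∂/∂z)(x*(y + z)) dz = (x) dz, which multiplied by dx ∧ dy gives (x) dx ∧ dy ∧ dz
  d(x*y) includes (∂/∂y)(x*y) dy = (x) dy, which multiplied by dx ∧ dz gives (-x) dx ∧ dy ∧ dz
  d(4*x^2 - 2*y*z) includes (∂/∂x)(4*x^2 - 2*y*z) dx = (8*x) dx, which multiplied by dy ∧ dz gives (8*x) dx ∧ dy ∧ dz
Collecting like 3-forms: d(omega) = (8*x) dx ∧ dy ∧ dz.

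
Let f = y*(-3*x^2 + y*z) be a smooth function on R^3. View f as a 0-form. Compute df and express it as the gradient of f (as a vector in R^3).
df = (-6*x*y) dx + (-3*x^2 + 2*y*z) dy + (y^2) dz; grad f = (-6*x*y, -3*x^2 + 2*y*z, y^2)

For a 0-form f, d f = (∂f/∂x) dx + (∂f/∂y) dy + (∂f/∂z) dz. The components of the vector representation are exactly the entries of grad f in Cartesian coordinates:
  ∂f/∂x = -6*x*y
  ∂f/∂y = -3*x^2 + 2*y*z
  ∂f/∂z = y^2.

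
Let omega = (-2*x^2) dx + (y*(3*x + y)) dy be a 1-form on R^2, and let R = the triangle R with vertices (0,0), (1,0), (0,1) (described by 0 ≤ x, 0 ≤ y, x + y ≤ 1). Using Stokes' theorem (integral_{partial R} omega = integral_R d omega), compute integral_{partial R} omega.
integral_(partial R) omega = 1/2

Stokes: integral_partial_R omega = integral_R d omega with d omega = (∂Q/∂x - ∂P/∂y) dx ∧ dy.
  ∂Q/∂x = 3*y
  ∂P/∂y = 0
  integrand = ∂Q/∂x - ∂P/∂y = 3*y.
Integrating over R: integral_0^1 integral_0^{1-x} (3*y) dy dx = 1/2.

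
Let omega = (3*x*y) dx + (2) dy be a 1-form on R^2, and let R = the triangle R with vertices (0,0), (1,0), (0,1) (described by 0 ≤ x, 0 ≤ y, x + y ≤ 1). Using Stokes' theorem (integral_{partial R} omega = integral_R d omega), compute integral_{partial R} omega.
integral_(partial R) omega = -1/2

Stokes: integral_partial_R omega = integral_R d omega with d omega = (∂Q/∂x - ∂P/∂y) dx ∧ dy.
  ∂Q/∂x = 0
  ∂P/∂y = 3*x
  integrand = ∂Q/∂x - ∂P/∂y = -3*x.
Integrating over R: integral_0^1 integral_0^{1-x} (-3*x) dy dx = -1/2.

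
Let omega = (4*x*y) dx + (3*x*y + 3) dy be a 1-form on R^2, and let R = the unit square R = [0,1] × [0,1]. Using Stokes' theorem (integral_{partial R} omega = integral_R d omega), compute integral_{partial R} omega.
integral_(partial R) omega = -1/2

Stokes: integral_partial_R omega = integral_R d omega with d omega = (∂Q/∂x - ∂P/∂y) dx ∧ dy.
  ∂Q/∂x = 3*y
  ∂P/∂y = 4*x
  integrand = ∂Q/∂x - ∂P/∂y = -4*x + 3*y.
Integrating over R: integral_0^1 integral_0^1 (-4*x + 3*y) dx dy = -1/2.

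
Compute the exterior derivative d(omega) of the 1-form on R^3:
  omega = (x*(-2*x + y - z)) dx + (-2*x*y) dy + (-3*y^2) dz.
d(omega) = (-x - 2*y) dx ∧ dy + (x) dx ∧ dz + (-6*y) dy ∧ dz

For a 1-form omega = sum_i f_i dx_i, the exterior derivative is
  d(omega) = sum_{i < j} (∂f_j/∂x_i - ∂f_i/∂x_j) dx_i ∧ dx_j.
  coefficient of dx ∧ dy: ∂f_2/∂x - ∂f_1/∂y = ∂(-2*x*y)/∂x - ∂(x*(-2*x + y - z))/∂y = -x - 2*y
  coefficient of dx ∧ dz: ∂f_3/∂x - ∂f_1/∂z = ∂(-3*y^2)/∂x - ∂(x*(-2*x + y - z))/∂z = x
  coefficient of dy ∧ dz: ∂f_3/∂y - ∂f_2/∂z = ∂(-3*y^2)/∂y - ∂(-2*x*y)/∂z = -6*y
Assembling: d(omega) = (-x - 2*y) dx ∧ dy + (x) dx ∧ dz + (-6*y) dy ∧ dz.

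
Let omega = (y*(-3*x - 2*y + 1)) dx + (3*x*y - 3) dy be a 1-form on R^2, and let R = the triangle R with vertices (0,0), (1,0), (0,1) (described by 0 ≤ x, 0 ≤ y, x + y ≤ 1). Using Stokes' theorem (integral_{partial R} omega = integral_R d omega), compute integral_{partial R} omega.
integral_(partial R) omega = 7/6

Stokes: integral_partial_R omega = integral_R d omega with d omega = (∂Q/∂x - ∂P/∂y) dx ∧ dy.
  ∂Q/∂x = 3*y
  ∂P/∂y = -3*x - 4*y + 1
  integrand = ∂Q/∂x - ∂P/∂y = 3*x + 7*y - 1.
Integrating over R: integral_0^1 integral_0^{1-x} (3*x + 7*y - 1) dy dx = 7/6.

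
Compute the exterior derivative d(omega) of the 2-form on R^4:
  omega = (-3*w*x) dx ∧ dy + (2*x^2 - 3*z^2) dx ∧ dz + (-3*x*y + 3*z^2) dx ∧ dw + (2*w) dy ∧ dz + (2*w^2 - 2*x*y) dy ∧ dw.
d(omega) = (-2*y) dx ∧ dy ∧ dw + (-6*z) dx ∧ dz ∧ dw + (2) dy ∧ dz ∧ dw

For a 2-form omega = sum_{i<j} g_{ij} dx_i ∧ dx_j, the exterior derivative is
  d(omega) = sum_{i<j} d(g_{ij}) ∧ dx_i ∧ dx_j = sum_{i<j, k} (∂g_{ij}/∂x_k) dx_k ∧ dx_i ∧ dx_j.
Expand each term, using dx_k ∧ dx_i ∧ dx_j = sgn(permutation) dx_{(a)} ∧ dx_{(b)} ∧ dx_{(c)} with (a < b < c) sorted:
  d(-3*w*x) includes (∂/∂w)(-3*w*x) dw = (-3*x) dw, which multiplied by dx ∧ dy gives (-3*x) dx ∧ dy ∧ dw
  d(-3*x*y + 3*z^2) includes (∂/∂y)(-3*x*y + 3*z^2) dy = (-3*x) dy, which multiplied by dx ∧ dw gives (3*x) dx ∧ dy ∧ dw
  d(-3*x*y + 3*z^2) includes (∂/∂z)(-3*x*y + 3*z^2) dz = (6*z) dz, which multiplied by dx ∧ dw gives (-6*z) dx ∧ dz ∧ dw
  d(2*w) includes (∂/∂w)(2*w) dw = (2) dw, which multiplied by dy ∧ dz gives (2) dy ∧ dz ∧ dw
  d(2*w^2 - 2*x*y) includes (∂/∂x)(2*w^2 - 2*x*y) dx = (-2*y) dx, which multiplied by dy ∧ dw gives (-2*y) dx ∧ dy ∧ dw
Collecting like 3-forms: d(omega) = (-2*y) dx ∧ dy ∧ dw + (-6*z) dx ∧ dz ∧ dw + (2) dy ∧ dz ∧ dw.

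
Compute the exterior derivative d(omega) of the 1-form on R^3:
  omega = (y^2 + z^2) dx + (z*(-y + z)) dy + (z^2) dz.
d(omega) = (-2*y) dx ∧ dy + (-2*z) dx ∧ dz + (y - 2*z) dy ∧ dz

For a 1-form omega = sum_i f_i dx_i, the exterior derivative is
  d(omega) = sum_{i < j} (∂f_j/∂x_i - ∂f_i/∂x_j) dx_i ∧ dx_j.
  coefficient of dx ∧ dy: ∂f_2/∂x - ∂f_1/∂y = ∂(z*(-y + z))/∂x - ∂(y^2 + z^2)/∂y = -2*y
  coefficient of dx ∧ dz: ∂f_3/∂x - ∂f_1/∂z = ∂(z^2)/∂x - ∂(y^2 + z^2)/∂z = -2*z
  coefficient of dy ∧ dz: ∂f_3/∂y - ∂f_2/∂z = ∂(z^2)/∂y - ∂(z*(-y + z))/∂z = y - 2*z
Assembling: d(omega) = (-2*y) dx ∧ dy + (-2*z) dx ∧ dz + (y - 2*z) dy ∧ dz.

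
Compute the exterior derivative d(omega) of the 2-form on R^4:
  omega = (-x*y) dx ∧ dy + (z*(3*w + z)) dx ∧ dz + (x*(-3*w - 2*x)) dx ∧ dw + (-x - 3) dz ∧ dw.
d(omega) = (3*z - 1) dx ∧ dz ∧ dw

For a 2-form omega = sum_{i<j} g_{ij} dx_i ∧ dx_j, the exterior derivative is
  d(omega) = sum_{i<j} d(g_{ij}) ∧ dx_i ∧ dx_j = sum_{i<j, k} (∂g_{ij}/∂x_k) dx_k ∧ dx_i ∧ dx_j.
Expand each term, using dx_k ∧ dx_i ∧ dx_j = sgn(permutation) dx_{(a)} ∧ dx_{(b)} ∧ dx_{(c)} with (a < b < c) sorted:
  d(z*(3*w + z)) includes (∂/∂w)(z*(3*w + z)) dw = (3*z) dw, which multiplied by dx ∧ dz gives (3*z) dx ∧ dz ∧ dw
  d(-x - 3) includes (∂/∂x)(-x - 3) dx = (-1) dx, which multiplied by dz ∧ dw gives (-1) dx ∧ dz ∧ dw
Collecting like 3-forms: d(omega) = (3*z - 1) dx ∧ dz ∧ dw.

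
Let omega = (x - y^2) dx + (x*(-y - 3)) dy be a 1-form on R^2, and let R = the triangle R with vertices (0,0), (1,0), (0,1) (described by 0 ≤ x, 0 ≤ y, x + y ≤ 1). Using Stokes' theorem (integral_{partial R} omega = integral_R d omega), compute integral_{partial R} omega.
integral_(partial R) omega = -4/3

Stokes: integral_partial_R omega = integral_R d omega with d omega = (∂Q/∂x - ∂P/∂y) dx ∧ dy.
  ∂Q/∂x = -y - 3
  ∂P/∂y = -2*y
  integrand = ∂Q/∂x - ∂P/∂y = y - 3.
Integrating over R: integral_0^1 integral_0^{1-x} (y - 3) dy dx = -4/3.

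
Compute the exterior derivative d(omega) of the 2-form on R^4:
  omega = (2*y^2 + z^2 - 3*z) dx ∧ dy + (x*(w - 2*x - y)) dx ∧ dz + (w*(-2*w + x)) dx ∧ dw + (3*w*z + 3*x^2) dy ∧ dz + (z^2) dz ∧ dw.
d(omega) = (7*x + 2*z - 3) dx ∧ dy ∧ dz + (x) dx ∧ dz ∧ dw + (3*z) dy ∧ dz ∧ dw

For a 2-form omega = sum_{i<j} g_{ij} dx_i ∧ dx_j, the exterior derivative is
  d(omega) = sum_{i<j} d(g_{ij}) ∧ dx_i ∧ dx_j = sum_{i<j, k} (∂g_{ij}/∂x_k) dx_k ∧ dx_i ∧ dx_j.
Expand each term, using dx_k ∧ dx_i ∧ dx_j = sgn(permutation) dx_{(a)} ∧ dx_{(b)} ∧ dx_{(c)} with (a < b < c) sorted:
  d(2*y^2 + z^2 - 3*z) includes (∂/∂z)(2*y^2 + z^2 - 3*z) dz = (2*z - 3) dz, which multiplied by dx ∧ dy gives (2*z - 3) dx ∧ dy ∧ dz
  d(x*(w - 2*x - y)) includes (∂/∂y)(x*(w - 2*x - y)) dy = (-x) dy, which multiplied by dx ∧ dz gives (x) dx ∧ dy ∧ dz
  d(x*(w - 2*x - y)) includes (∂/∂w)(x*(w - 2*x - y)) dw = (x) dw, which multiplied by dx ∧ dz gives (x) dx ∧ dz ∧ dw
  d(3*w*z + 3*x^2) includes (∂/∂x)(3*w*z + 3*x^2) dx = (6*x) dx, which multiplied by dy ∧ dz gives (6*x) dx ∧ dy ∧ dz
  d(3*w*z + 3*x^2) includes (∂/∂w)(3*w*z + 3*x^2) dw = (3*z) dw, which multiplied by dy ∧ dz gives (3*z) dy ∧ dz ∧ dw
Collecting like 3-forms: d(omega) = (7*x + 2*z - 3) dx ∧ dy ∧ dz + (x) dx ∧ dz ∧ dw + (3*z) dy ∧ dz ∧ dw.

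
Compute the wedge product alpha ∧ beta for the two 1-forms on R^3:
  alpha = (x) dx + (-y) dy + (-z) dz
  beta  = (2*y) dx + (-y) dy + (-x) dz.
alpha ∧ beta = (y*(-x + 2*y)) dx ∧ dy + (-x^2 + 2*y*z) dx ∧ dz + (y*(x - z)) dy ∧ dz

Distribute the wedge, using dx_i ∧ dx_j = -dx_j ∧ dx_i and dx_i ∧ dx_i = 0. For each pair (i, j) with i < j, the coefficient of dx_i ∧ dx_j in alpha ∧ beta is (alpha_i * beta_j - alpha_j * beta_i). Collecting: alpha ∧ beta = (y*(-x + 2*y)) dx ∧ dy + (-x^2 + 2*y*z) dx ∧ dz + (y*(x - z)) dy ∧ dz.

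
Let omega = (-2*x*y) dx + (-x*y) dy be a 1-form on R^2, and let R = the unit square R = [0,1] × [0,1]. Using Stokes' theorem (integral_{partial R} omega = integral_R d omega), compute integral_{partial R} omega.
integral_(partial R) omega = 1/2

Stokes: integral_partial_R omega = integral_R d omega with d omega = (∂Q/∂x - ∂P/∂y) dx ∧ dy.
  ∂Q/∂x = -y
  ∂P/∂y = -2*x
  integrand = ∂Q/∂x - ∂P/∂y = 2*x - y.
Integrating over R: integral_0^1 integral_0^1 (2*x - y) dx dy = 1/2.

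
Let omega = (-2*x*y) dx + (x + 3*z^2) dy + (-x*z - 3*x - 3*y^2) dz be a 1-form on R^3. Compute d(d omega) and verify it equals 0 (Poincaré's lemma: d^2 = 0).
d(d omega) = 0

Step 1: d omega = sum_{i<j} (∂f_j/∂x_i - ∂f_i/∂x_j) dx_i ∧ dx_j:
  coeff of dx ∧ dy: 2*x + 1
  coeff of dx ∧ dz: -z - 3
  coeff of dy ∧ dz: -6*y - 6*z
Step 2: Apply d again to each 2-form coefficient. The only possible 3-form in R^3 is dx ∧ dy ∧ dz, with coefficient
  ∂(coeff of dy∧dz)/∂x - ∂(coeff of dx∧dz)/∂y + ∂(coeff of dx∧dy)/∂z
  = ∂/∂x (-6*y - 6*z) - ∂/∂y (-z - 3) + ∂/∂z (2*x + 1).
Each of these terms simplifies to sums of mixed partials that cancel in pairs. The result is 0 (by equality of mixed partials for smooth functions — Schwarz / Clairaut).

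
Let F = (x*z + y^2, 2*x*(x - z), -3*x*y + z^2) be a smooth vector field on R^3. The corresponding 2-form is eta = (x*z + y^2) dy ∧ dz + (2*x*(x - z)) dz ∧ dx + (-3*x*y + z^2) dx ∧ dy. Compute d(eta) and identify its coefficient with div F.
d(eta) = (3*z) dx ∧ dy ∧ dz; div F = 3*z

For a 2-form in R^3 of the form above, applying d gives a 3-form with coefficient ∂P/∂x + ∂Q/∂y + ∂R/∂z:
  ∂P/∂x = z
  ∂Q/∂y = 0
  ∂R/∂z = 2*z
Sum = 3*z, which is exactly div F.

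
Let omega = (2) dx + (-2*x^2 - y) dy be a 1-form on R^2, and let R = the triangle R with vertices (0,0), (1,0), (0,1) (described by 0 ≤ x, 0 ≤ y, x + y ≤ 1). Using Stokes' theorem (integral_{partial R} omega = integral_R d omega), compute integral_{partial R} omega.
integral_(partial R) omega = -2/3

Stokes: integral_partial_R omega = integral_R d omega with d omega = (∂Q/∂x - ∂P/∂y) dx ∧ dy.
  ∂Q/∂x = -4*x
  ∂P/∂y = 0
  integrand = ∂Q/∂x - ∂P/∂y = -4*x.
Integrating over R: integral_0^1 integral_0^{1-x} (-4*x) dy dx = -2/3.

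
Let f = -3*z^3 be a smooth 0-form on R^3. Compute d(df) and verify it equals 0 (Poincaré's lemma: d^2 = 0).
d(df) = 0

Step 1: df = sum_i (∂f/∂x_i) dx_i = (0) dx + (0) dy + (-9*z^2) dz.
Step 2: Apply d again. Using the 1-form formula, the coefficient of dx ∧ dy in d(df) is ∂^2 f/∂x ∂y - ∂^2 f/∂y ∂x = (0) - (0) = 0 (equality of mixed partials for smooth f).
Similarly for dx ∧ dz and dy ∧ dz — all coefficients vanish. So d(df) = 0.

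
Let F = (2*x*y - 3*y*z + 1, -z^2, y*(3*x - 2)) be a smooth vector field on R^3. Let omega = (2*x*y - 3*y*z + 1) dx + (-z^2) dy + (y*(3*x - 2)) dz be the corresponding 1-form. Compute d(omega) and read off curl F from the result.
d(omega) = (3*x + 2*z - 2) dy ∧ dz + (-6*y) dz ∧ dx + (-2*x + 3*z) dx ∧ dy; curl F = (3*x + 2*z - 2, -6*y, -2*x + 3*z)

d omega = sum_{i<j} (∂f_j/∂x_i - ∂f_i/∂x_j) dx_i ∧ dx_j. Under the identification (dy ∧ dz, dz ∧ dx, dx ∧ dy) ↔ (e_x, e_y, e_z), the coefficients are exactly the components of curl F. Compute:
  ∂R/∂y - ∂Q/∂z = (3*x - 2) - (-2*z) = 3*x + 2*z - 2
  ∂P/∂z - ∂R/∂x = (-3*y) - (3*y) = -6*y
  ∂Q/∂x - ∂P/∂y = (0) - (2*x - 3*z) = -2*x + 3*z.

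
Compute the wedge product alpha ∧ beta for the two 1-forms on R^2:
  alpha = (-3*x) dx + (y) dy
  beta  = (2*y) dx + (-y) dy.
alpha ∧ beta = (y*(3*x - 2*y)) dx ∧ dy

Distribute the wedge, using dx_i ∧ dx_j = -dx_j ∧ dx_i and dx_i ∧ dx_i = 0. For each pair (i, j) with i < j, the coefficient of dx_i ∧ dx_j in alpha ∧ beta is (alpha_i * beta_j - alpha_j * beta_i). Collecting: alpha ∧ beta = (y*(3*x - 2*y)) dx ∧ dy.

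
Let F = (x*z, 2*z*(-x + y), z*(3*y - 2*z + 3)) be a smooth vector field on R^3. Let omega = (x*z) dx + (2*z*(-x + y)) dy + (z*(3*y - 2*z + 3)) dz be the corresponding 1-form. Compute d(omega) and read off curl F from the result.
d(omega) = (2*x - 2*y + 3*z) dy ∧ dz + (x) dz ∧ dx + (-2*z) dx ∧ dy; curl F = (2*x - 2*y + 3*z, x, -2*z)

d omega = sum_{i<j} (∂f_j/∂x_i - ∂f_i/∂x_j) dx_i ∧ dx_j. Under the identification (dy ∧ dz, dz ∧ dx, dx ∧ dy) ↔ (e_x, e_y, e_z), the coefficients are exactly the components of curl F. Compute:
  ∂R/∂y - ∂Q/∂z = (3*z) - (-2*x + 2*y) = 2*x - 2*y + 3*z
  ∂P/∂z - ∂R/∂x = (x) - (0) = x
  ∂Q/∂x - ∂P/∂y = (-2*z) - (0) = -2*z.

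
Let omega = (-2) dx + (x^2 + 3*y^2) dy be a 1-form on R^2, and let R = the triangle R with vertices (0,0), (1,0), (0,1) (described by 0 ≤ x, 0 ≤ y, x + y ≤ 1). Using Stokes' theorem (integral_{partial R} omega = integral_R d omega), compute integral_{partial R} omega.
integral_(partial R) omega = 1/3

Stokes: integral_partial_R omega = integral_R d omega with d omega = (∂Q/∂x - ∂P/∂y) dx ∧ dy.
  ∂Q/∂x = 2*x
  ∂P/∂y = 0
  integrand = ∂Q/∂x - ∂P/∂y = 2*x.
Integrating over R: integral_0^1 integral_0^{1-x} (2*x) dy dx = 1/3.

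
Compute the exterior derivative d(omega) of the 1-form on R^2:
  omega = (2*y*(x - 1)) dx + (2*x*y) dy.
d(omega) = (-2*x + 2*y + 2) dx ∧ dy

For a 1-form omega = sum_i f_i dx_i, the exterior derivative is
  d(omega) = sum_{i < j} (∂f_j/∂x_i - ∂f_i/∂x_j) dx_i ∧ dx_j.
  coefficient of dx ∧ dy: ∂f_2/∂x - ∂f_1/∂y = ∂(2*x*y)/∂x - ∂(2*y*(x - 1))/∂y = -2*x + 2*y + 2
Assembling: d(omega) = (-2*x + 2*y + 2) dx ∧ dy.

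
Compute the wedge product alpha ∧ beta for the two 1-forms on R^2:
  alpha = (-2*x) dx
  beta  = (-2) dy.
alpha ∧ beta = (4*x) dx ∧ dy

Distribute the wedge, using dx_i ∧ dx_j = -dx_j ∧ dx_i and dx_i ∧ dx_i = 0. For each pair (i, j) with i < j, the coefficient of dx_i ∧ dx_j in alpha ∧ beta is (alpha_i * beta_j - alpha_j * beta_i). Collecting: alpha ∧ beta = (4*x) dx ∧ dy.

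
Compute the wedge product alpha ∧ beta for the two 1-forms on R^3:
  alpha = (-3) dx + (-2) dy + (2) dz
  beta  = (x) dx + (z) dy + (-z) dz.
alpha ∧ beta = (2*x - 3*z) dx ∧ dy + (-2*x + 3*z) dx ∧ dz

Distribute the wedge, using dx_i ∧ dx_j = -dx_j ∧ dx_i and dx_i ∧ dx_i = 0. For each pair (i, j) with i < j, the coefficient of dx_i ∧ dx_j in alpha ∧ beta is (alpha_i * beta_j - alpha_j * beta_i). Collecting: alpha ∧ beta = (2*x - 3*z) dx ∧ dy + (-2*x + 3*z) dx ∧ dz.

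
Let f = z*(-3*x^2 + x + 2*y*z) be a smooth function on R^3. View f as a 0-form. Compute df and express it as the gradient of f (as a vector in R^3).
df = (z*(1 - 6*x)) dx + (2*z^2) dy + (-3*x^2 + x + 4*y*z) dz; grad f = (z*(1 - 6*x), 2*z^2, -3*x^2 + x + 4*y*z)

For a 0-form f, d f = (∂f/∂x) dx + (∂f/∂y) dy + (∂f/∂z) dz. The components of the vector representation are exactly the entries of grad f in Cartesian coordinates:
  ∂f/∂x = z*(1 - 6*x)
  ∂f/∂y = 2*z^2
  ∂f/∂z = -3*x^2 + x + 4*y*z.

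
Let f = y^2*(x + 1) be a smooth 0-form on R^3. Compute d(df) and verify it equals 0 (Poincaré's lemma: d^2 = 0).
d(df) = 0

Step 1: df = sum_i (∂f/∂x_i) dx_i = (y^2) dx + (2*y*(x + 1)) dy + (0) dz.
Step 2: Apply d again. Using the 1-form formula, the coefficient of dx ∧ dy in d(df) is ∂^2 f/∂x ∂y - ∂^2 f/∂y ∂x = (2*y) - (2*y) = 0 (equality of mixed partials for smooth f).
Similarly for dx ∧ dz and dy ∧ dz — all coefficients vanish. So d(df) = 0.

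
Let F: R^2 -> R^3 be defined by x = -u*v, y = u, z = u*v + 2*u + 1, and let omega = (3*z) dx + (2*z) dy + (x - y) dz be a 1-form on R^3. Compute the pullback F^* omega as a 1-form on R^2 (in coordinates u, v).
F^* omega = (-4*u*v^2 - 7*u*v + 2*u - 3*v + 2) du + (u*(-4*u*v - 7*u - 3)) dv

Using F^*(f dg) = (f ∘ F) d(g ∘ F), substitute each coordinate x_i by F_i(u, v) in f_i, and replace dx_i by d F_i = (∂F_i/∂u) du + (∂F_i/∂v) dv.
  For the x component: f_1(F) = 3*u*v + 6*u + 3; d F_1 = (-v) du + (-u) dv
  For the y component: f_2(F) = 2*u*v + 4*u + 2; d F_2 = (1) du + (0) dv
  For the z component: f_3(F) = u*(-v - 1); d F_3 = (v + 2) du + (u) dv
Combining and collecting du, dv coefficients:
  coeff of du: -4*u*v^2 - 7*u*v + 2*u - 3*v + 2
  coeff of dv: u*(-4*u*v - 7*u - 3)
F^* omega = (-4*u*v^2 - 7*u*v + 2*u - 3*v + 2) du + (u*(-4*u*v - 7*u - 3)) dv.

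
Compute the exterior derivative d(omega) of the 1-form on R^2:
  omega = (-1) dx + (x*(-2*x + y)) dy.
d(omega) = (-4*x + y) dx ∧ dy

For a 1-form omega = sum_i f_i dx_i, the exterior derivative is
  d(omega) = sum_{i < j} (∂f_j/∂x_i - ∂f_i/∂x_j) dx_i ∧ dx_j.
  coefficient of dx ∧ dy: ∂f_2/∂x - ∂f_1/∂y = ∂(x*(-2*x + y))/∂x - ∂(-1)/∂y = -4*x + y
Assembling: d(omega) = (-4*x + y) dx ∧ dy.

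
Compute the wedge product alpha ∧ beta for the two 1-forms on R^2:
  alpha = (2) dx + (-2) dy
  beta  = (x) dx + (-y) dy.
alpha ∧ beta = (2*x - 2*y) dx ∧ dy

Distribute the wedge, using dx_i ∧ dx_j = -dx_j ∧ dx_i and dx_i ∧ dx_i = 0. For each pair (i, j) with i < j, the coefficient of dx_i ∧ dx_j in alpha ∧ beta is (alpha_i * beta_j - alpha_j * beta_i). Collecting: alpha ∧ beta = (2*x - 2*y) dx ∧ dy.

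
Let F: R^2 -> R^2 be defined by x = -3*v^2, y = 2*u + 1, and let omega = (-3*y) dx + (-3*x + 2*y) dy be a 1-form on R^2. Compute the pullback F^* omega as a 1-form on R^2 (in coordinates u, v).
F^* omega = (8*u + 18*v^2 + 4) du + (18*v*(2*u + 1)) dv

Using F^*(f dg) = (f ∘ F) d(g ∘ F), substitute each coordinate x_i by F_i(u, v) in f_i, and replace dx_i by d F_i = (∂F_i/∂u) du + (∂F_i/∂v) dv.
  For the x component: f_1(F) = -6*u - 3; d F_1 = (0) du + (-6*v) dv
  For the y component: f_2(F) = 4*u + 9*v^2 + 2; d F_2 = (2) du + (0) dv
Combining and collecting du, dv coefficients:
  coeff of du: 8*u + 18*v^2 + 4
  coeff of dv: 18*v*(2*u + 1)
F^* omega = (8*u + 18*v^2 + 4) du + (18*v*(2*u + 1)) dv.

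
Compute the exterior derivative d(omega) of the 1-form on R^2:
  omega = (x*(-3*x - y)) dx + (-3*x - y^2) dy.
d(omega) = (x - 3) dx ∧ dy

For a 1-form omega = sum_i f_i dx_i, the exterior derivative is
  d(omega) = sum_{i < j} (∂f_j/∂x_i - ∂f_i/∂x_j) dx_i ∧ dx_j.
  coefficient of dx ∧ dy: ∂f_2/∂x - ∂f_1/∂y = ∂(-3*x - y^2)/∂x - ∂(x*(-3*x - y))/∂y = x - 3
Assembling: d(omega) = (x - 3) dx ∧ dy.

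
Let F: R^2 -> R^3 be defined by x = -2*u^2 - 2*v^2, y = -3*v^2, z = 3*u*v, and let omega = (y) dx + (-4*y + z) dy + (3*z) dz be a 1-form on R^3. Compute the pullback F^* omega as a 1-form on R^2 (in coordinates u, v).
F^* omega = (39*u*v^2) du + (3*v*(9*u^2 - 6*u*v - 20*v^2)) dv

Using F^*(f dg) = (f ∘ F) d(g ∘ F), substitute each coordinate x_i by F_i(u, v) in f_i, and replace dx_i by d F_i = (∂F_i/∂u) du + (∂F_i/∂v) dv.
  For the x component: f_1(F) = -3*v^2; d F_1 = (-4*u) du + (-4*v) dv
  For the y component: f_2(F) = 3*v*(u + 4*v); d F_2 = (0) du + (-6*v) dv
  For the z component: f_3(F) = 9*u*v; d F_3 = (3*v) du + (3*u) dv
Combining and collecting du, dv coefficients:
  coeff of du: 39*u*v^2
  coeff of dv: 3*v*(9*u^2 - 6*u*v - 20*v^2)
F^* omega = (39*u*v^2) du + (3*v*(9*u^2 - 6*u*v - 20*v^2)) dv.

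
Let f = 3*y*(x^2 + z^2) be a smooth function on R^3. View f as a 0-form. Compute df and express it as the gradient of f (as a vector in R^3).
df = (6*x*y) dx + (3*x^2 + 3*z^2) dy + (6*y*z) dz; grad f = (6*x*y, 3*x^2 + 3*z^2, 6*y*z)

For a 0-form f, d f = (∂f/∂x) dx + (∂f/∂y) dy + (∂f/∂z) dz. The components of the vector representation are exactly the entries of grad f in Cartesian coordinates:
  ∂f/∂x = 6*x*y
  ∂f/∂y = 3*x^2 + 3*z^2
  ∂f/∂z = 6*y*z.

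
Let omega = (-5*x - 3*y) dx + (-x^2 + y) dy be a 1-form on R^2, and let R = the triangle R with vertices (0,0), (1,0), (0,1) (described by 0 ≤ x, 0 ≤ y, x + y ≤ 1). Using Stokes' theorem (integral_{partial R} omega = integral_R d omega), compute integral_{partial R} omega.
integral_(partial R) omega = 7/6

Stokes: integral_partial_R omega = integral_R d omega with d omega = (∂Q/∂x - ∂P/∂y) dx ∧ dy.
  ∂Q/∂x = -2*x
  ∂P/∂y = -3
  integrand = ∂Q/∂x - ∂P/∂y = 3 - 2*x.
Integrating over R: integral_0^1 integral_0^{1-x} (3 - 2*x) dy dx = 7/6.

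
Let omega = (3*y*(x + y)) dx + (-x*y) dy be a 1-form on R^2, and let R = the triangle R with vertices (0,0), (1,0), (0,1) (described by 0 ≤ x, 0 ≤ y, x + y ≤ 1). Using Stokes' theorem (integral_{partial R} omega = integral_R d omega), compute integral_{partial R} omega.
integral_(partial R) omega = -5/3

Stokes: integral_partial_R omega = integral_R d omega with d omega = (∂Q/∂x - ∂P/∂y) dx ∧ dy.
  ∂Q/∂x = -y
  ∂P/∂y = 3*x + 6*y
  integrand = ∂Q/∂x - ∂P/∂y = -3*x - 7*y.
Integrating over R: integral_0^1 integral_0^{1-x} (-3*x - 7*y) dy dx = -5/3.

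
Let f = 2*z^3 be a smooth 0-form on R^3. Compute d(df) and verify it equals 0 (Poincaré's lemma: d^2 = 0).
d(df) = 0

Step 1: df = sum_i (∂f/∂x_i) dx_i = (0) dx + (0) dy + (6*z^2) dz.
Step 2: Apply d again. Using the 1-form formula, the coefficient of dx ∧ dy in d(df) is ∂^2 f/∂x ∂y - ∂^2 f/∂y ∂x = (0) - (0) = 0 (equality of mixed partials for smooth f).
Similarly for dx ∧ dz and dy ∧ dz — all coefficients vanish. So d(df) = 0.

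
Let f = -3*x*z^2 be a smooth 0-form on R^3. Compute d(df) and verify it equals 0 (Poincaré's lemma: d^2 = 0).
d(df) = 0

Step 1: df = sum_i (∂f/∂x_i) dx_i = (-3*z^2) dx + (0) dy + (-6*x*z) dz.
Step 2: Apply d again. Using the 1-form formula, the coefficient of dx ∧ dy in d(df) is ∂^2 f/∂x ∂y - ∂^2 f/∂y ∂x = (0) - (0) = 0 (equality of mixed partials for smooth f).
Similarly for dx ∧ dz and dy ∧ dz — all coefficients vanish. So d(df) = 0.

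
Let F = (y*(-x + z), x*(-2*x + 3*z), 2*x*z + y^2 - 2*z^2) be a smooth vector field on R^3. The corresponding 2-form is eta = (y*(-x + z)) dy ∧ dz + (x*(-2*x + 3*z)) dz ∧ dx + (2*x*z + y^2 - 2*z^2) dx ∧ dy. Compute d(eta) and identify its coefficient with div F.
d(eta) = (2*x - y - 4*z) dx ∧ dy ∧ dz; div F = 2*x - y - 4*z

For a 2-form in R^3 of the form above, applying d gives a 3-form with coefficient ∂P/∂x + ∂Q/∂y + ∂R/∂z:
  ∂P/∂x = -y
  ∂Q/∂y = 0
  ∂R/∂z = 2*x - 4*z
Sum = 2*x - y - 4*z, which is exactly div F.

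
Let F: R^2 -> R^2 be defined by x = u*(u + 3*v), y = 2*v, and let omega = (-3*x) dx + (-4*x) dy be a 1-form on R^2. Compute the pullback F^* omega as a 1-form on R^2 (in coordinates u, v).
F^* omega = (3*u*(-2*u^2 - 9*u*v - 9*v^2)) du + (u*(-9*u^2 - 27*u*v - 8*u - 24*v)) dv

Using F^*(f dg) = (f ∘ F) d(g ∘ F), substitute each coordinate x_i by F_i(u, v) in f_i, and replace dx_i by d F_i = (∂F_i/∂u) du + (∂F_i/∂v) dv.
  For the x component: f_1(F) = 3*u*(-u - 3*v); d F_1 = (2*u + 3*v) du + (3*u) dv
  For the y component: f_2(F) = 4*u*(-u - 3*v); d F_2 = (0) du + (2) dv
Combining and collecting du, dv coefficients:
  coeff of du: 3*u*(-2*u^2 - 9*u*v - 9*v^2)
  coeff of dv: u*(-9*u^2 - 27*u*v - 8*u - 24*v)
F^* omega = (3*u*(-2*u^2 - 9*u*v - 9*v^2)) du + (u*(-9*u^2 - 27*u*v - 8*u - 24*v)) dv.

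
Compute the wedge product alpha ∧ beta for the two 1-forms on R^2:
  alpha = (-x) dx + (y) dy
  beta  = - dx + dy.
alpha ∧ beta = (-x + y) dx ∧ dy

Distribute the wedge, using dx_i ∧ dx_j = -dx_j ∧ dx_i and dx_i ∧ dx_i = 0. For each pair (i, j) with i < j, the coefficient of dx_i ∧ dx_j in alpha ∧ beta is (alpha_i * beta_j - alpha_j * beta_i). Collecting: alpha ∧ beta = (-x + y) dx ∧ dy.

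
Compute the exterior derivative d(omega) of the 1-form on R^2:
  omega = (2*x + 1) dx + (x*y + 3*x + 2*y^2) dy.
d(omega) = (y + 3) dx ∧ dy

For a 1-form omega = sum_i f_i dx_i, the exterior derivative is
  d(omega) = sum_{i < j} (∂f_j/∂x_i - ∂f_i/∂x_j) dx_i ∧ dx_j.
  coefficient of dx ∧ dy: ∂f_2/∂x - ∂f_1/∂y = ∂(x*y + 3*x + 2*y^2)/∂x - ∂(2*x + 1)/∂y = y + 3
Assembling: d(omega) = (y + 3) dx ∧ dy.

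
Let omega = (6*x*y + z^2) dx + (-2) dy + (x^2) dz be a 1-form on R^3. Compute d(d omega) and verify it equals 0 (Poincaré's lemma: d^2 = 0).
d(d omega) = 0

Step 1: d omega = sum_{i<j} (∂f_j/∂x_i - ∂f_i/∂x_j) dx_i ∧ dx_j:
  coeff of dx ∧ dy: -6*x
  coeff of dx ∧ dz: 2*x - 2*z
  coeff of dy ∧ dz: 0
Step 2: Apply d again to each 2-form coefficient. The only possible 3-form in R^3 is dx ∧ dy ∧ dz, with coefficient
  ∂(coeff of dy∧dz)/∂x - ∂(coeff of dx∧dz)/∂y + ∂(coeff of dx∧dy)/∂z
  = ∂/∂x (0) - ∂/∂y (2*x - 2*z) + ∂/∂z (-6*x).
Each of these terms simplifies to sums of mixed partials that cancel in pairs. The result is 0 (by equality of mixed partials for smooth functions — Schwarz / Clairaut).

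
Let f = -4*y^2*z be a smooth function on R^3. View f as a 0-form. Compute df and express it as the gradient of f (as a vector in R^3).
df = (0) dx + (-8*y*z) dy + (-4*y^2) dz; grad f = (0, -8*y*z, -4*y^2)

For a 0-form f, d f = (∂f/∂x) dx + (∂f/∂y) dy + (∂f/∂z) dz. The components of the vector representation are exactly the entries of grad f in Cartesian coordinates:
  ∂f/∂x = 0
  ∂f/∂y = -8*y*z
  ∂f/∂z = -4*y^2.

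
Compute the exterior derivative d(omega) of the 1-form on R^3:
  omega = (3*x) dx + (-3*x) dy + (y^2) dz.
d(omega) = (-3) dx ∧ dy + (2*y) dy ∧ dz

For a 1-form omega = sum_i f_i dx_i, the exterior derivative is
  d(omega) = sum_{i < j} (∂f_j/∂x_i - ∂f_i/∂x_j) dx_i ∧ dx_j.
  coefficient of dx ∧ dy: ∂f_2/∂x - ∂f_1/∂y = ∂(-3*x)/∂x - ∂(3*x)/∂y = -3
  coefficient of dy ∧ dz: ∂f_3/∂y - ∂f_2/∂z = ∂(y^2)/∂y - ∂(-3*x)/∂z = 2*y
Assembling: d(omega) = (-3) dx ∧ dy + (2*y) dy ∧ dz.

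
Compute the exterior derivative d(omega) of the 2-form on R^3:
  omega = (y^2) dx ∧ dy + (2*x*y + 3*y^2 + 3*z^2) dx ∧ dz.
d(omega) = (-2*x - 6*y) dx ∧ dy ∧ dz

For a 2-form omega = sum_{i<j} g_{ij} dx_i ∧ dx_j, the exterior derivative is
  d(omega) = sum_{i<j} d(g_{ij}) ∧ dx_i ∧ dx_j = sum_{i<j, k} (∂g_{ij}/∂x_k) dx_k ∧ dx_i ∧ dx_j.
Expand each term, using dx_k ∧ dx_i ∧ dx_j = sgn(permutation) dx_{(a)} ∧ dx_{(b)} ∧ dx_{(c)} with (a < b < c) sorted:
  d(2*x*y + 3*y^2 + 3*z^2) includes (∂/∂y)(2*x*y + 3*y^2 + 3*z^2) dy = (2*x + 6*y) dy, which multiplied by dx ∧ dz gives (-2*x - 6*y) dx ∧ dy ∧ dz
Collecting like 3-forms: d(omega) = (-2*x - 6*y) dx ∧ dy ∧ dz.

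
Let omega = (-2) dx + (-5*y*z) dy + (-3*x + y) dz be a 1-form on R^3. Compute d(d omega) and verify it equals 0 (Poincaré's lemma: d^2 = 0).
d(d omega) = 0

Step 1: d omega = sum_{i<j} (∂f_j/∂x_i - ∂f_i/∂x_j) dx_i ∧ dx_j:
  coeff of dx ∧ dy: 0
  coeff of dx ∧ dz: -3
  coeff of dy ∧ dz: 5*y + 1
Step 2: Apply d again to each 2-form coefficient. The only possible 3-form in R^3 is dx ∧ dy ∧ dz, with coefficient
  ∂(coeff of dy∧dz)/∂x - ∂(coeff of dx∧dz)/∂y + ∂(coeff of dx∧dy)/∂z
  = ∂/∂x (5*y + 1) - ∂/∂y (-3) + ∂/∂z (0).
Each of these terms simplifies to sums of mixed partials that cancel in pairs. The result is 0 (by equality of mixed partials for smooth functions — Schwarz / Clairaut).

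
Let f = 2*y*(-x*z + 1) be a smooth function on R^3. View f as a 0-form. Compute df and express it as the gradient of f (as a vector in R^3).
df = (-2*y*z) dx + (-2*x*z + 2) dy + (-2*x*y) dz; grad f = (-2*y*z, -2*x*z + 2, -2*x*y)

For a 0-form f, d f = (∂f/∂x) dx + (∂f/∂y) dy + (∂f/∂z) dz. The components of the vector representation are exactly the entries of grad f in Cartesian coordinates:
  ∂f/∂x = -2*y*z
  ∂f/∂y = -2*x*z + 2
  ∂f/∂z = -2*x*y.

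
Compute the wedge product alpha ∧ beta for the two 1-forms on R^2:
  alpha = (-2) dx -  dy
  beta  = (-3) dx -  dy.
alpha ∧ beta = (-1) dx ∧ dy

Distribute the wedge, using dx_i ∧ dx_j = -dx_j ∧ dx_i and dx_i ∧ dx_i = 0. For each pair (i, j) with i < j, the coefficient of dx_i ∧ dx_j in alpha ∧ beta is (alpha_i * beta_j - alpha_j * beta_i). Collecting: alpha ∧ beta = (-1) dx ∧ dy.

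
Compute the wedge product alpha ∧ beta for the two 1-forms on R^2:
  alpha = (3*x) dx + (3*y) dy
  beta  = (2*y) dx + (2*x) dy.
alpha ∧ beta = (6*x^2 - 6*y^2) dx ∧ dy

Distribute the wedge, using dx_i ∧ dx_j = -dx_j ∧ dx_i and dx_i ∧ dx_i = 0. For each pair (i, j) with i < j, the coefficient of dx_i ∧ dx_j in alpha ∧ beta is (alpha_i * beta_j - alpha_j * beta_i). Collecting: alpha ∧ beta = (6*x^2 - 6*y^2) dx ∧ dy.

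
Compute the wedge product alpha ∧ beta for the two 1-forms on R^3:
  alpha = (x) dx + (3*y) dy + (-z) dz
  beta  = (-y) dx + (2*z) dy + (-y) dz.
alpha ∧ beta = (2*x*z + 3*y^2) dx ∧ dy + (-y*(x + z)) dx ∧ dz + (-3*y^2 + 2*z^2) dy ∧ dz

Distribute the wedge, using dx_i ∧ dx_j = -dx_j ∧ dx_i and dx_i ∧ dx_i = 0. For each pair (i, j) with i < j, the coefficient of dx_i ∧ dx_j in alpha ∧ beta is (alpha_i * beta_j - alpha_j * beta_i). Collecting: alpha ∧ beta = (2*x*z + 3*y^2) dx ∧ dy + (-y*(x + z)) dx ∧ dz + (-3*y^2 + 2*z^2) dy ∧ dz.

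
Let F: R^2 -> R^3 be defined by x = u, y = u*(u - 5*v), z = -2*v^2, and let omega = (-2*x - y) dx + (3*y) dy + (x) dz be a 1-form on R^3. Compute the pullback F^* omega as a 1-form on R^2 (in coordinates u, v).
F^* omega = (u*(6*u^2 - 45*u*v - u + 75*v^2 + 5*v - 2)) du + (u*(-15*u^2 + 75*u*v - 4*v)) dv

Using F^*(f dg) = (f ∘ F) d(g ∘ F), substitute each coordinate x_i by F_i(u, v) in f_i, and replace dx_i by d F_i = (∂F_i/∂u) du + (∂F_i/∂v) dv.
  For the x component: f_1(F) = u*(-u + 5*v - 2); d F_1 = (1) du + (0) dv
  For the y component: f_2(F) = 3*u*(u - 5*v); d F_2 = (2*u - 5*v) du + (-5*u) dv
  For the z component: f_3(F) = u; d F_3 = (0) du + (-4*v) dv
Combining and collecting du, dv coefficients:
  coeff of du: u*(6*u^2 - 45*u*v - u + 75*v^2 + 5*v - 2)
  coeff of dv: u*(-15*u^2 + 75*u*v - 4*v)
F^* omega = (u*(6*u^2 - 45*u*v - u + 75*v^2 + 5*v - 2)) du + (u*(-15*u^2 + 75*u*v - 4*v)) dv.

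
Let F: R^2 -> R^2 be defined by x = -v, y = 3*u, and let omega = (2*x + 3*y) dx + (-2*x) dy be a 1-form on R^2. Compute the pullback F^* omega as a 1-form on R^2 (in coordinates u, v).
F^* omega = (6*v) du + (-9*u + 2*v) dv

Using F^*(f dg) = (f ∘ F) d(g ∘ F), substitute each coordinate x_i by F_i(u, v) in f_i, and replace dx_i by d F_i = (∂F_i/∂u) du + (∂F_i/∂v) dv.
  For the x component: f_1(F) = 9*u - 2*v; d F_1 = (0) du + (-1) dv
  For the y component: f_2(F) = 2*v; d F_2 = (3) du + (0) dv
Combining and collecting du, dv coefficients:
  coeff of du: 6*v
  coeff of dv: -9*u + 2*v
F^* omega = (6*v) du + (-9*u + 2*v) dv.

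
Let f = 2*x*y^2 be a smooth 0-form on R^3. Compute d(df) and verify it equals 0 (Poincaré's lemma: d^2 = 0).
d(df) = 0

Step 1: df = sum_i (∂f/∂x_i) dx_i = (2*y^2) dx + (4*x*y) dy + (0) dz.
Step 2: Apply d again. Using the 1-form formula, the coefficient of dx ∧ dy in d(df) is ∂^2 f/∂x ∂y - ∂^2 f/∂y ∂x = (4*y) - (4*y) = 0 (equality of mixed partials for smooth f).
Similarly for dx ∧ dz and dy ∧ dz — all coefficients vanish. So d(df) = 0.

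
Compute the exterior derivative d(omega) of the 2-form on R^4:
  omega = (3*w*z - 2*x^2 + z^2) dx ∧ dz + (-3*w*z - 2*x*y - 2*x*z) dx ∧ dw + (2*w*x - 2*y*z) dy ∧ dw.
d(omega) = (3*w + 2*x + 3*z) dx ∧ dz ∧ dw + (2*w + 2*x) dx ∧ dy ∧ dw + (2*y) dy ∧ dz ∧ dw

For a 2-form omega = sum_{i<j} g_{ij} dx_i ∧ dx_j, the exterior derivative is
  d(omega) = sum_{i<j} d(g_{ij}) ∧ dx_i ∧ dx_j = sum_{i<j, k} (∂g_{ij}/∂x_k) dx_k ∧ dx_i ∧ dx_j.
Expand each term, using dx_k ∧ dx_i ∧ dx_j = sgn(permutation) dx_{(a)} ∧ dx_{(b)} ∧ dx_{(c)} with (a < b < c) sorted:
  d(3*w*z - 2*x^2 + z^2) includes (∂/∂w)(3*w*z - 2*x^2 + z^2) dw = (3*z) dw, which multiplied by dx ∧ dz gives (3*z) dx ∧ dz ∧ dw
  d(-3*w*z - 2*x*y - 2*x*z) includes (∂/∂y)(-3*w*z - 2*x*y - 2*x*z) dy = (-2*x) dy, which multiplied by dx ∧ dw gives (2*x) dx ∧ dy ∧ dw
  d(-3*w*z - 2*x*y - 2*x*z) includes (∂/∂z)(-3*w*z - 2*x*y - 2*x*z) dz = (-3*w - 2*x) dz, which multiplied by dx ∧ dw gives (3*w + 2*x) dx ∧ dz ∧ dw
  d(2*w*x - 2*y*z) includes (∂/∂x)(2*w*x - 2*y*z) dx = (2*w) dx, which multiplied by dy ∧ dw gives (2*w) dx ∧ dy ∧ dw
  d(2*w*x - 2*y*z) includes (∂/∂z)(2*w*x - 2*y*z) dz = (-2*y) dz, which multiplied by dy ∧ dw gives (2*y) dy ∧ dz ∧ dw
Collecting like 3-forms: d(omega) = (3*w + 2*x + 3*z) dx ∧ dz ∧ dw + (2*w + 2*x) dx ∧ dy ∧ dw + (2*y) dy ∧ dz ∧ dw.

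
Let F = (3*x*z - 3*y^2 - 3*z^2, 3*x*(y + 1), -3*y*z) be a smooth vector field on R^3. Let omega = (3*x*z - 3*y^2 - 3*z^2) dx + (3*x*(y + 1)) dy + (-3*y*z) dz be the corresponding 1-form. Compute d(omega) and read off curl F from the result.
d(omega) = (-3*z) dy ∧ dz + (3*x - 6*z) dz ∧ dx + (9*y + 3) dx ∧ dy; curl F = (-3*z, 3*x - 6*z, 9*y + 3)

d omega = sum_{i<j} (∂f_j/∂x_i - ∂f_i/∂x_j) dx_i ∧ dx_j. Under the identification (dy ∧ dz, dz ∧ dx, dx ∧ dy) ↔ (e_x, e_y, e_z), the coefficients are exactly the components of curl F. Compute:
  ∂R/∂y - ∂Q/∂z = (-3*z) - (0) = -3*z
  ∂P/∂z - ∂R/∂x = (3*x - 6*z) - (0) = 3*x - 6*z
  ∂Q/∂x - ∂P/∂y = (3*y + 3) - (-6*y) = 9*y + 3.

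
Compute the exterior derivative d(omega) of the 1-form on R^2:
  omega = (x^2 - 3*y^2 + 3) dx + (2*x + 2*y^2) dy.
d(omega) = (6*y + 2) dx ∧ dy

For a 1-form omega = sum_i f_i dx_i, the exterior derivative is
  d(omega) = sum_{i < j} (∂f_j/∂x_i - ∂f_i/∂x_j) dx_i ∧ dx_j.
  coefficient of dx ∧ dy: ∂f_2/∂x - ∂f_1/∂y = ∂(2*x + 2*y^2)/∂x - ∂(x^2 - 3*y^2 + 3)/∂y = 6*y + 2
Assembling: d(omega) = (6*y + 2) dx ∧ dy.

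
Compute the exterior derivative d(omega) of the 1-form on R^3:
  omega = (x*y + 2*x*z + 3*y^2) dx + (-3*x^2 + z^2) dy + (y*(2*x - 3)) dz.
d(omega) = (-7*x - 6*y) dx ∧ dy + (-2*x + 2*y) dx ∧ dz + (2*x - 2*z - 3) dy ∧ dz

For a 1-form omega = sum_i f_i dx_i, the exterior derivative is
  d(omega) = sum_{i < j} (∂f_j/∂x_i - ∂f_i/∂x_j) dx_i ∧ dx_j.
  coefficient of dx ∧ dy: ∂f_2/∂x - ∂f_1/∂y = ∂(-3*x^2 + z^2)/∂x - ∂(x*y + 2*x*z + 3*y^2)/∂y = -7*x - 6*y
  coefficient of dx ∧ dz: ∂f_3/∂x - ∂f_1/∂z = ∂(y*(2*x - 3))/∂x - ∂(x*y + 2*x*z + 3*y^2)/∂z = -2*x + 2*y
  coefficient of dy ∧ dz: ∂f_3/∂y - ∂f_2/∂z = ∂(y*(2*x - 3))/∂y - ∂(-3*x^2 + z^2)/∂z = 2*x - 2*z - 3
Assembling: d(omega) = (-7*x - 6*y) dx ∧ dy + (-2*x + 2*y) dx ∧ dz + (2*x - 2*z - 3) dy ∧ dz.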